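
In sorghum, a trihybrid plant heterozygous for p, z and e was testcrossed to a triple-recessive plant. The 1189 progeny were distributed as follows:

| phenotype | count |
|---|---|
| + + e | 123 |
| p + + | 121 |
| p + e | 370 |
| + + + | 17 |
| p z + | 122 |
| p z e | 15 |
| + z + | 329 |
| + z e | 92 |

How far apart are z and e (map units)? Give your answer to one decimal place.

20.6 map units

The two most frequent reciprocal classes, + z + and p + e, are the parental types, so the F1 was + z + / p + e.
The two rarest classes, + + + and p z e, are the double crossovers. Comparing them with the parentals, only the z allele has switched, so z is the middle locus and the order is p – z – e.
Crossovers in the z–e interval produce the single-crossover classes + z e and p + + (92 + 121 = 213) plus the double crossovers (32).
RF(z–e) = (213 + 32) / 1189 = 245/1189 = 0.2061 → 20.6 map units.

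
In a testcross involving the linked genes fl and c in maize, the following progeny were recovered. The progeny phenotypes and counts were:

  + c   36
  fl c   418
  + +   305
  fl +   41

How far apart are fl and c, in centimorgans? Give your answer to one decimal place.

The two most frequent classes, + + (305) and fl c (418), are the parental types, so the F1 was + + / fl c.
The recombinant classes are + c and fl +: 36 + 41 = 77.
Recombination frequency = 77/800 = 0.0963 ≈ 9.6%, i.e. 9.6 centimorgans.

9.6 centimorgans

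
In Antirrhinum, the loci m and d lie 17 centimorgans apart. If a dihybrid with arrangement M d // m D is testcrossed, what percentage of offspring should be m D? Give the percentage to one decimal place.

41.5%

A map distance of 17 centimorgans corresponds to a recombination frequency of 0.170.
The F1 is M d / m D, so m D is a parental gamete class with expected frequency (1 − r)/2 = 0.830/2 = 0.4150.
That is 0.4150 = 41.5% of the progeny.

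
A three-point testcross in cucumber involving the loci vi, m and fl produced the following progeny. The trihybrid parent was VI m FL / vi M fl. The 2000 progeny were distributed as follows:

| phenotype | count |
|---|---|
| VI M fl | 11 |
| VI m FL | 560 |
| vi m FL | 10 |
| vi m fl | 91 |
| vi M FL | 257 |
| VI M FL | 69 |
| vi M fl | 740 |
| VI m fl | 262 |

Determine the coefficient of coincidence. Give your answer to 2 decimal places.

The two rarest classes, vi m FL and VI M fl, are the double crossovers. Comparing them with the parentals, only the vi allele has switched, so vi is the middle locus and the order is fl – vi – m.
fl–vi: (519 + 21)/2000 = 0.2700; vi–m: (160 + 21)/2000 = 0.0905.
Expected DCO frequency = 0.2700 × 0.0905 ≈ 0.02444; observed = 21/2000 ≈ 0.01050.
Coefficient of coincidence = 0.01050/0.02444 ≈ 0.43.

0.43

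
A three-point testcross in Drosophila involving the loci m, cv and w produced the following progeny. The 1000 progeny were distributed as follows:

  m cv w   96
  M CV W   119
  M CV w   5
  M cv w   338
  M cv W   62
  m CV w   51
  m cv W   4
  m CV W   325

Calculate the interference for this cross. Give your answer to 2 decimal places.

0.67

The two most frequent reciprocal classes, M cv w and m CV W, are the parental types, so the F1 was M cv w / m CV W.
The two rarest classes, M CV w and m cv W, are the double crossovers. Comparing them with the parentals, only the cv allele has switched, so cv is the middle locus and the order is m – cv – w.
m–cv: (215 + 9)/1000 = 0.2240; cv–w: (113 + 9)/1000 = 0.1220.
Expected DCO frequency = 0.2240 × 0.1220 ≈ 0.02733; observed = 9/1000 ≈ 0.00900.
Coefficient of coincidence = 0.00900/0.02733 ≈ 0.33; interference = 1 − 0.33 = 0.67.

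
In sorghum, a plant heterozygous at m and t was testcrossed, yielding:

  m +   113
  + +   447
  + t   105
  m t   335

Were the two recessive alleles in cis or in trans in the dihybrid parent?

cis

The two most frequent classes are + + (447) and m t (335); these are the parental (non-recombinant) types.
So the F1 carried + + on one chromosome and m t on the other — the recessive alleles are on the same chromosome (cis / coupling).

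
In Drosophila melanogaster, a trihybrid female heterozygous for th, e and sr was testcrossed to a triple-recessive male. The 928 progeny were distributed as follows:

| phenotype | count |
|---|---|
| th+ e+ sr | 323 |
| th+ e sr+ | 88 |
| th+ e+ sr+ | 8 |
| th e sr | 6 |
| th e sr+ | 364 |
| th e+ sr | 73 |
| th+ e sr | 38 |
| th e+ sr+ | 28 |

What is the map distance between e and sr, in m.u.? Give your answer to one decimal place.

The two most frequent reciprocal classes, th e sr+ and th+ e+ sr, are the parental types, so the F1 was th e sr+ / th+ e+ sr.
The two rarest classes, th e sr and th+ e+ sr+, are the double crossovers. Comparing them with the parentals, only the sr allele has switched, so sr is the middle locus and the order is th – sr – e.
Crossovers in the sr–e interval produce the single-crossover classes th e+ sr+ and th+ e sr (28 + 38 = 66) plus the double crossovers (14).
RF(sr–e) = (66 + 14) / 928 = 80/928 = 0.0862 → 8.6 m.u.

8.6 m.u.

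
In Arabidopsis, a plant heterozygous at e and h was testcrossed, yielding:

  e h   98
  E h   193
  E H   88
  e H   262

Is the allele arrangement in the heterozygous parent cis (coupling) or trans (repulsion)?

trans

The two most frequent classes are E h (193) and e H (262); these are the parental (non-recombinant) types.
So the F1 carried E h on one chromosome and e H on the other — the recessive alleles are on opposite chromosomes (trans / repulsion).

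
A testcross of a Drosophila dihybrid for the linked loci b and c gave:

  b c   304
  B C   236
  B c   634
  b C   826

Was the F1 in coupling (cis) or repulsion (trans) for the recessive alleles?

The two most frequent classes are B c (634) and b C (826); these are the parental (non-recombinant) types.
So the F1 carried B c on one chromosome and b C on the other — the recessive alleles are on opposite chromosomes (trans / repulsion).

trans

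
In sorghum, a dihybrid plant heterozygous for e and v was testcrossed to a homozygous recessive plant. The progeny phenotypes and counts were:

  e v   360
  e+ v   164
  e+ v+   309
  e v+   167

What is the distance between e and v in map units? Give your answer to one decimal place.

33.1 map units

The two most frequent classes, e+ v+ (309) and e v (360), are the parental types, so the F1 was e+ v+ / e v.
The recombinant classes are e+ v and e v+: 164 + 167 = 331.
Recombination frequency = 331/1000 = 0.3310 ≈ 33.1%, i.e. 33.1 map units.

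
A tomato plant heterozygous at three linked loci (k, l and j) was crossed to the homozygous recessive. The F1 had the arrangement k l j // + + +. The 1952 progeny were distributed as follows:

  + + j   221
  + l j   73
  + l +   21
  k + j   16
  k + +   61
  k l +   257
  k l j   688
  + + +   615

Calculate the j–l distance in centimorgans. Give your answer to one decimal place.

The two rarest classes, k + j and + l +, are the double crossovers. Comparing them with the parentals, only the l allele has switched, so l is the middle locus and the order is k – l – j.
Crossovers in the l–j interval produce the single-crossover classes k l + and + + j (257 + 221 = 478) plus the double crossovers (37).
RF(l–j) = (478 + 37) / 1952 = 515/1952 = 0.2638 → 26.4 centimorgans.

26.4 centimorgans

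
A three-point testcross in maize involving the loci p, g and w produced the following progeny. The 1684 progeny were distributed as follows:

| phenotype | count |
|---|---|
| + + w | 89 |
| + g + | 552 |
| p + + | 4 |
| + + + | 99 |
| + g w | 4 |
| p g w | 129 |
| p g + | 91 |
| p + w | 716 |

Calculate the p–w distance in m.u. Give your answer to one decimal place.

The two most frequent reciprocal classes, p + w and + g +, are the parental types, so the F1 was p + w / + g +.
The two rarest classes, p + + and + g w, are the double crossovers. Comparing them with the parentals, only the w allele has switched, so w is the middle locus and the order is p – w – g.
Crossovers in the p–w interval produce the single-crossover classes + + w and p g + (89 + 91 = 180) plus the double crossovers (8).
RF(p–w) = (180 + 8) / 1684 = 188/1684 = 0.1116 → 11.2 m.u.

11.2 m.u.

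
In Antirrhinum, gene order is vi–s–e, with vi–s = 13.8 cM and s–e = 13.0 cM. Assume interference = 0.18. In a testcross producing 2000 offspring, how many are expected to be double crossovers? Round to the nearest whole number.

29

Map distances give recombination frequencies of 0.138 and 0.130 for the two intervals.
With interference 0.18 (so coincidence = 0.82), expected double-crossover frequency = 0.138 × 0.130 × 0.82 = 0.01471.
Expected number = 0.01471 × 2000 = 29.42 ≈ 29.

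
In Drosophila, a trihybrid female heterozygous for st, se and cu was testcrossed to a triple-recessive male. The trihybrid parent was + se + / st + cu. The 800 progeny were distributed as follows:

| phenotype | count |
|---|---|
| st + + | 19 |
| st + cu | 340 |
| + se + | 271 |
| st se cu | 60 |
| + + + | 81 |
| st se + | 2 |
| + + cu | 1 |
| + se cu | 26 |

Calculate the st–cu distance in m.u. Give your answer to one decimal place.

The two rarest classes, st se + and + + cu, are the double crossovers. Comparing them with the parentals, only the st allele has switched, so st is the middle locus and the order is se – st – cu.
Crossovers in the st–cu interval produce the single-crossover classes + se cu and st + + (26 + 19 = 45) plus the double crossovers (3).
RF(st–cu) = (45 + 3) / 800 = 48/800 = 0.0600 → 6.0 m.u.

6.0 m.u.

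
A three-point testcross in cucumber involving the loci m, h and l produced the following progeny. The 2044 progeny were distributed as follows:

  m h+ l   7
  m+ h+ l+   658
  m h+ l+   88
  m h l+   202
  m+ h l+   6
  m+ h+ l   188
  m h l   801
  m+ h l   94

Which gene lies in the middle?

The two most frequent reciprocal classes, m h l and m+ h+ l+, are the parental types, so the F1 was m h l / m+ h+ l+.
The two rarest classes, m h+ l and m+ h l+, are the double crossovers. Comparing them with the parentals, only the h allele has switched, so h is the middle locus and the order is m – h – l.

h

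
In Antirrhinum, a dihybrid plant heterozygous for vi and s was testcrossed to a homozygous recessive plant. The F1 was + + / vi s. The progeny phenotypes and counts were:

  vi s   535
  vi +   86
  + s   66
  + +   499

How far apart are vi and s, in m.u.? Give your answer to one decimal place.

12.8 m.u.

The recombinant classes are + s and vi +: 66 + 86 = 152.
Recombination frequency = 152/1186 = 0.1282 ≈ 12.8%, i.e. 12.8 m.u.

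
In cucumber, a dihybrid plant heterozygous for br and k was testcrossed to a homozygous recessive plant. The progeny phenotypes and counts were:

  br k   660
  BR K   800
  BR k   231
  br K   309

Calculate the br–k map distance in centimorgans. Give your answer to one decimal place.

27.0 centimorgans

The two most frequent classes, BR K (800) and br k (660), are the parental types, so the F1 was BR K / br k.
The recombinant classes are BR k and br K: 231 + 309 = 540.
Recombination frequency = 540/2000 = 0.2700 ≈ 27.0%, i.e. 27.0 centimorgans.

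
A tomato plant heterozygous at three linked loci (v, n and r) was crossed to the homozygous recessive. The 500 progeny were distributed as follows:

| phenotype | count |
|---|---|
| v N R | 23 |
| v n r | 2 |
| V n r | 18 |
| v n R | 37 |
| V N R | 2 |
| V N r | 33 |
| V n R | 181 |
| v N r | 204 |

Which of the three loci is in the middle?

n

The two most frequent reciprocal classes, v N r and V n R, are the parental types, so the F1 was v N r / V n R.
The two rarest classes, v n r and V N R, are the double crossovers. Comparing them with the parentals, only the n allele has switched, so n is the middle locus and the order is r – n – v.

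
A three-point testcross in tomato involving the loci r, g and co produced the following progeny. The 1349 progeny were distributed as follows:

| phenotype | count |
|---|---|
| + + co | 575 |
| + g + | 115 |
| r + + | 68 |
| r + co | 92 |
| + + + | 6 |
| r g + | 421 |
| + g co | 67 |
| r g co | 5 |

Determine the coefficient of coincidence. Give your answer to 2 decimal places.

The two most frequent reciprocal classes, + + co and r g +, are the parental types, so the F1 was + + co / r g +.
The two rarest classes, + + + and r g co, are the double crossovers. Comparing them with the parentals, only the co allele has switched, so co is the middle locus and the order is g – co – r.
g–co: (135 + 11)/1349 = 0.1082; co–r: (207 + 11)/1349 = 0.1616.
Expected DCO frequency = 0.1082 × 0.1616 ≈ 0.01749; observed = 11/1349 ≈ 0.00815.
Coefficient of coincidence = 0.00815/0.01749 ≈ 0.47.

0.47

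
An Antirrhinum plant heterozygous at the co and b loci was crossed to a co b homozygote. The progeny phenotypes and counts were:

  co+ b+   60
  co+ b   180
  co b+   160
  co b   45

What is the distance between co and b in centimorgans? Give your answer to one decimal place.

23.6 centimorgans

The two most frequent classes, co+ b (180) and co b+ (160), are the parental types, so the F1 was co+ b / co b+.
The recombinant classes are co+ b+ and co b: 60 + 45 = 105.
Recombination frequency = 105/445 = 0.2360 ≈ 23.6%, i.e. 23.6 centimorgans.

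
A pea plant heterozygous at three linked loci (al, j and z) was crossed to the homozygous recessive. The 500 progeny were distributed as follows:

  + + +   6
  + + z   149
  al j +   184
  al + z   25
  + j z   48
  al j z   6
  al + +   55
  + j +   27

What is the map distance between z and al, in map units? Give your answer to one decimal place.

The two most frequent reciprocal classes, al j + and + + z, are the parental types, so the F1 was al j + / + + z.
The two rarest classes, al j z and + + +, are the double crossovers. Comparing them with the parentals, only the z allele has switched, so z is the middle locus and the order is al – z – j.
Crossovers in the al–z interval produce the single-crossover classes + j + and al + z (27 + 25 = 52) plus the double crossovers (12).
RF(al–z) = (52 + 12) / 500 = 64/500 = 0.1280 → 12.8 map units.

12.8 map units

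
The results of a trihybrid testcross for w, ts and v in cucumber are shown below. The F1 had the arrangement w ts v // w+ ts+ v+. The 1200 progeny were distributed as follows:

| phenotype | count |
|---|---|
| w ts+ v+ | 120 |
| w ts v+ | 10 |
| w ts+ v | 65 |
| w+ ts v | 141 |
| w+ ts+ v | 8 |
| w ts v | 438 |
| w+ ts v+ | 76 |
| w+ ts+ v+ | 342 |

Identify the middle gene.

The two rarest classes, w ts v+ and w+ ts+ v, are the double crossovers. Comparing them with the parentals, only the v allele has switched, so v is the middle locus and the order is w – v – ts.

v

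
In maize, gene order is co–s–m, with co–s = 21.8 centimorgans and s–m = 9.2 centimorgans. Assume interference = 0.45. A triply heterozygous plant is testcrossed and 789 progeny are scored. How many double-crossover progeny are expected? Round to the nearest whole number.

Map distances give recombination frequencies of 0.218 and 0.092 for the two intervals.
With interference 0.45 (so coincidence = 0.55), expected double-crossover frequency = 0.218 × 0.092 × 0.55 = 0.01103.
Expected number = 0.01103 × 789 = 8.70 ≈ 9.

9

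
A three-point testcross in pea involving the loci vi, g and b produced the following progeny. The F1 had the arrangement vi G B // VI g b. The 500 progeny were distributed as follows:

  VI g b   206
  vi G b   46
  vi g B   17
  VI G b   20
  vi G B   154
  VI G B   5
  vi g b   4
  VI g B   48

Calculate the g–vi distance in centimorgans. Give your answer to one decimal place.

9.2 centimorgans

The two rarest classes, VI G B and vi g b, are the double crossovers. Comparing them with the parentals, only the vi allele has switched, so vi is the middle locus and the order is b – vi – g.
Crossovers in the vi–g interval produce the single-crossover classes vi g B and VI G b (17 + 20 = 37) plus the double crossovers (9).
RF(vi–g) = (37 + 9) / 500 = 46/500 = 0.0920 → 9.2 centimorgans.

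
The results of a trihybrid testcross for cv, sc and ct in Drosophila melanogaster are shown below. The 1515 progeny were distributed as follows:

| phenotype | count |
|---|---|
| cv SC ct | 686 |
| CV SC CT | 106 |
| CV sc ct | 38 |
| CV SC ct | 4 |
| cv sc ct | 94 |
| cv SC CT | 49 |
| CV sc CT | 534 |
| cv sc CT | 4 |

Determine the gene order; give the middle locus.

cv

The two most frequent reciprocal classes, CV sc CT and cv SC ct, are the parental types, so the F1 was CV sc CT / cv SC ct.
The two rarest classes, cv sc CT and CV SC ct, are the double crossovers. Comparing them with the parentals, only the cv allele has switched, so cv is the middle locus and the order is ct – cv – sc.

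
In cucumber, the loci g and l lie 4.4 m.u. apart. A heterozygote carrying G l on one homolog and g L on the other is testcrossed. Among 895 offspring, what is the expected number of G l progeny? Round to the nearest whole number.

428

A map distance of 4.4 m.u. corresponds to a recombination frequency of 0.044.
The F1 is G l / g L, so G l is a parental gamete class with expected frequency (1 − r)/2 = 0.956/2 = 0.4780.
Expected number = 0.4780 × 895 = 427.81 ≈ 428.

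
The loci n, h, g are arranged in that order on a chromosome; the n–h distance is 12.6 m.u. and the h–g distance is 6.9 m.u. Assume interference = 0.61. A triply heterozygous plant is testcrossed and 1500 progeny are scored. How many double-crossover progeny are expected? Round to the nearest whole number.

Map distances give recombination frequencies of 0.126 and 0.069 for the two intervals.
With interference 0.61 (so coincidence = 0.39), expected double-crossover frequency = 0.126 × 0.069 × 0.39 = 0.00339.
Expected number = 0.00339 × 1500 = 5.09 ≈ 5.

5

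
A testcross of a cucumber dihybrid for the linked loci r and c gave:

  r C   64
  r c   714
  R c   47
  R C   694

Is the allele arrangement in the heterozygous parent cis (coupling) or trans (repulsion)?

cis

The two most frequent classes are R C (694) and r c (714); these are the parental (non-recombinant) types.
So the F1 carried R C on one chromosome and r c on the other — the recessive alleles are on the same chromosome (cis / coupling).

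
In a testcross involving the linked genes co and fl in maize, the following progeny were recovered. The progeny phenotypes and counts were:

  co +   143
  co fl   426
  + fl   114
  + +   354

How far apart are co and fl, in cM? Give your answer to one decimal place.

24.8 cM

The two most frequent classes, + + (354) and co fl (426), are the parental types, so the F1 was + + / co fl.
The recombinant classes are + fl and co +: 114 + 143 = 257.
Recombination frequency = 257/1037 = 0.2478 ≈ 24.8%, i.e. 24.8 cM.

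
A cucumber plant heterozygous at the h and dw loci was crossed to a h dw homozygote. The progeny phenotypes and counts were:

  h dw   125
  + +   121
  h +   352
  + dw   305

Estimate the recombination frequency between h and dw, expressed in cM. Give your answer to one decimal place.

27.2 cM

The two most frequent classes, + dw (305) and h + (352), are the parental types, so the F1 was + dw / h +.
The recombinant classes are + + and h dw: 121 + 125 = 246.
Recombination frequency = 246/903 = 0.2724 ≈ 27.2%, i.e. 27.2 cM.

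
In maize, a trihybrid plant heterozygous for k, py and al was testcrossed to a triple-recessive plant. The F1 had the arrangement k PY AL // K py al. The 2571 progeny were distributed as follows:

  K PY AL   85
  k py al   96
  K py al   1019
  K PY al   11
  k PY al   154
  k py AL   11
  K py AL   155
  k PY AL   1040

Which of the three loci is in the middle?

The two rarest classes, k py AL and K PY al, are the double crossovers. Comparing them with the parentals, only the py allele has switched, so py is the middle locus and the order is al – py – k.

py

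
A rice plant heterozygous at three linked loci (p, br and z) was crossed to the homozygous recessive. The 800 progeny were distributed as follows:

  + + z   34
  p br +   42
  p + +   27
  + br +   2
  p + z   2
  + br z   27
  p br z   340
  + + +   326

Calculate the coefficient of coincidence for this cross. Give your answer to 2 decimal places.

0.69

The two most frequent reciprocal classes, p br z and + + +, are the parental types, so the F1 was p br z / + + +.
The two rarest classes, p + z and + br +, are the double crossovers. Comparing them with the parentals, only the br allele has switched, so br is the middle locus and the order is z – br – p.
z–br: (76 + 4)/800 = 0.1000; br–p: (54 + 4)/800 = 0.0725.
Expected DCO frequency = 0.1000 × 0.0725 ≈ 0.00725; observed = 4/800 ≈ 0.00500.
Coefficient of coincidence = 0.00500/0.00725 ≈ 0.69.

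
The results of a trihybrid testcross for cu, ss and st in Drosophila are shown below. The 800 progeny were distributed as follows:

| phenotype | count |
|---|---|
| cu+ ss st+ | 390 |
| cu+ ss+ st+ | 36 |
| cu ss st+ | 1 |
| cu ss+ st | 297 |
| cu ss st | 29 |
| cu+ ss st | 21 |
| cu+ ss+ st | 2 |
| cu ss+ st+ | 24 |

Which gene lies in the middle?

cu

The two most frequent reciprocal classes, cu+ ss st+ and cu ss+ st, are the parental types, so the F1 was cu+ ss st+ / cu ss+ st.
The two rarest classes, cu ss st+ and cu+ ss+ st, are the double crossovers. Comparing them with the parentals, only the cu allele has switched, so cu is the middle locus and the order is st – cu – ss.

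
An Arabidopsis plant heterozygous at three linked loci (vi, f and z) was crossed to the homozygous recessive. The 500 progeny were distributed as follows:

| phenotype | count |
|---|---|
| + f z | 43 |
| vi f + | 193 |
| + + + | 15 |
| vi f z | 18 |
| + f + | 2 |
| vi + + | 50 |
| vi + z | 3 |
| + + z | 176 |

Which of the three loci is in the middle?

The two most frequent reciprocal classes, + + z and vi f +, are the parental types, so the F1 was + + z / vi f +.
The two rarest classes, vi + z and + f +, are the double crossovers. Comparing them with the parentals, only the vi allele has switched, so vi is the middle locus and the order is f – vi – z.

vi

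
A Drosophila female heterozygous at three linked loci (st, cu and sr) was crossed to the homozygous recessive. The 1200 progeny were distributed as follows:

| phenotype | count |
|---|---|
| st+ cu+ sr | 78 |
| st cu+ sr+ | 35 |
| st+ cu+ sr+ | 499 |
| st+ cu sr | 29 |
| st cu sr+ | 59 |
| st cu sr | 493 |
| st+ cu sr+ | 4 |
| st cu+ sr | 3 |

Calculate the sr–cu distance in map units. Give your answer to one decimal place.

The two most frequent reciprocal classes, st+ cu+ sr+ and st cu sr, are the parental types, so the F1 was st+ cu+ sr+ / st cu sr.
The two rarest classes, st+ cu sr+ and st cu+ sr, are the double crossovers. Comparing them with the parentals, only the cu allele has switched, so cu is the middle locus and the order is sr – cu – st.
Crossovers in the sr–cu interval produce the single-crossover classes st+ cu+ sr and st cu sr+ (78 + 59 = 137) plus the double crossovers (7).
RF(sr–cu) = (137 + 7) / 1200 = 144/1200 = 0.1200 → 12.0 map units.

12.0 map units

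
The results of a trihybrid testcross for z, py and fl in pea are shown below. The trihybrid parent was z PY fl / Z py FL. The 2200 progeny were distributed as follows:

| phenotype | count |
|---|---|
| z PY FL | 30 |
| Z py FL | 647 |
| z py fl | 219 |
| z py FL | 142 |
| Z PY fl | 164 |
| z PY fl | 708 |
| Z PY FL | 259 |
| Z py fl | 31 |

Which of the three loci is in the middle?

fl

The two rarest classes, z PY FL and Z py fl, are the double crossovers. Comparing them with the parentals, only the fl allele has switched, so fl is the middle locus and the order is py – fl – z.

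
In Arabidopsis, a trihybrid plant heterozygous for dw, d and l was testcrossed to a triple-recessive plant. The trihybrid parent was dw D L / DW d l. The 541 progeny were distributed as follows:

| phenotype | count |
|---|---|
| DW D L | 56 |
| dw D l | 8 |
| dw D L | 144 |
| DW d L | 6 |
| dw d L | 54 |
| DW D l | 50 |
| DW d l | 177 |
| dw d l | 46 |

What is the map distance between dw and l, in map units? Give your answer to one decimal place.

The two rarest classes, dw D l and DW d L, are the double crossovers. Comparing them with the parentals, only the l allele has switched, so l is the middle locus and the order is d – l – dw.
Crossovers in the l–dw interval produce the single-crossover classes DW D L and dw d l (56 + 46 = 102) plus the double crossovers (14).
RF(l–dw) = (102 + 14) / 541 = 116/541 = 0.2144 → 21.4 map units.

21.4 map units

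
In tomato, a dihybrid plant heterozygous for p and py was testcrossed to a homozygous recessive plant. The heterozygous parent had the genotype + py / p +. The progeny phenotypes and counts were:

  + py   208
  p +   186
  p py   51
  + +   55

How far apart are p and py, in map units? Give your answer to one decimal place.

21.2 map units

The recombinant classes are + + and p py: 55 + 51 = 106.
Recombination frequency = 106/500 = 0.2120 ≈ 21.2%, i.e. 21.2 map units.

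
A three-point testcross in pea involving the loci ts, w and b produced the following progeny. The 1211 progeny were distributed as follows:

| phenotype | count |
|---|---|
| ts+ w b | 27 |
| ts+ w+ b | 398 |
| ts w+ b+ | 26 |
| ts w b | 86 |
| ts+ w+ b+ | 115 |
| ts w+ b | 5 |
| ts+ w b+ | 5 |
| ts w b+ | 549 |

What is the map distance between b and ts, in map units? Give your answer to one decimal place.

17.4 map units

The two most frequent reciprocal classes, ts+ w+ b and ts w b+, are the parental types, so the F1 was ts+ w+ b / ts w b+.
The two rarest classes, ts w+ b and ts+ w b+, are the double crossovers. Comparing them with the parentals, only the ts allele has switched, so ts is the middle locus and the order is w – ts – b.
Crossovers in the ts–b interval produce the single-crossover classes ts+ w+ b+ and ts w b (115 + 86 = 201) plus the double crossovers (10).
RF(ts–b) = (201 + 10) / 1211 = 211/1211 = 0.1742 → 17.4 map units.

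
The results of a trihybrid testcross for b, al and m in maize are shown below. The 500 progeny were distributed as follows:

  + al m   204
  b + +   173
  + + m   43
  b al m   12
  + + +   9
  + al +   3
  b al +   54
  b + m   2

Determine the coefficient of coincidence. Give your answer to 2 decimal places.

0.94

The two most frequent reciprocal classes, + al m and b + +, are the parental types, so the F1 was + al m / b + +.
The two rarest classes, + al + and b + m, are the double crossovers. Comparing them with the parentals, only the m allele has switched, so m is the middle locus and the order is b – m – al.
b–m: (21 + 5)/500 = 0.0520; m–al: (97 + 5)/500 = 0.2040.
Expected DCO frequency = 0.0520 × 0.2040 ≈ 0.01061; observed = 5/500 ≈ 0.01000.
Coefficient of coincidence = 0.01000/0.01061 ≈ 0.94.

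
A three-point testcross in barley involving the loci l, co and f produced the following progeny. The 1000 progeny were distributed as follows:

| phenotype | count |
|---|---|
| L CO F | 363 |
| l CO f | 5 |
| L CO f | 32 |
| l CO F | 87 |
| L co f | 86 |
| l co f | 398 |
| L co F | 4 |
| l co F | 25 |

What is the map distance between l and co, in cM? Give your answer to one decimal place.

The two most frequent reciprocal classes, l co f and L CO F, are the parental types, so the F1 was l co f / L CO F.
The two rarest classes, l CO f and L co F, are the double crossovers. Comparing them with the parentals, only the co allele has switched, so co is the middle locus and the order is l – co – f.
Crossovers in the l–co interval produce the single-crossover classes L co f and l CO F (86 + 87 = 173) plus the double crossovers (9).
RF(l–co) = (173 + 9) / 1000 = 182/1000 = 0.1820 → 18.2 cM.

18.2 cM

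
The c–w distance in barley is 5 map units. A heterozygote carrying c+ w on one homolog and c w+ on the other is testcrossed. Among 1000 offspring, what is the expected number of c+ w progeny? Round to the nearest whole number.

475

A map distance of 5 map units corresponds to a recombination frequency of 0.050.
The F1 is c+ w / c w+, so c+ w is a parental gamete class with expected frequency (1 − r)/2 = 0.950/2 = 0.4750.
Expected number = 0.4750 × 1000 = 475.00 ≈ 475.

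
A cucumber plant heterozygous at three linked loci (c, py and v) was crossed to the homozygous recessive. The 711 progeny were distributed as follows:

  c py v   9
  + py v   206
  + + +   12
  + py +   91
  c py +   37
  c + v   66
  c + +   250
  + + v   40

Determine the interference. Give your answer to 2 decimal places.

0.14

The two most frequent reciprocal classes, + py v and c + +, are the parental types, so the F1 was + py v / c + +.
The two rarest classes, c py v and + + +, are the double crossovers. Comparing them with the parentals, only the c allele has switched, so c is the middle locus and the order is py – c – v.
py–c: (77 + 21)/711 = 0.1378; c–v: (157 + 21)/711 = 0.2504.
Expected DCO frequency = 0.1378 × 0.2504 ≈ 0.03451; observed = 21/711 ≈ 0.02954.
Coefficient of coincidence = 0.02954/0.03451 ≈ 0.86; interference = 1 − 0.86 = 0.14.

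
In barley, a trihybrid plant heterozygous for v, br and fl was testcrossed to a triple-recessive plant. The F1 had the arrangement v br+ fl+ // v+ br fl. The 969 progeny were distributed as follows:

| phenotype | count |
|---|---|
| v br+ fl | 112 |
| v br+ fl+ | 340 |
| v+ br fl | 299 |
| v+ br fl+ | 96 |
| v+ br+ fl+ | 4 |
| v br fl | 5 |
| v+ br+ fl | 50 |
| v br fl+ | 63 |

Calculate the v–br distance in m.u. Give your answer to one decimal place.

12.6 m.u.

The two rarest classes, v+ br+ fl+ and v br fl, are the double crossovers. Comparing them with the parentals, only the v allele has switched, so v is the middle locus and the order is br – v – fl.
Crossovers in the br–v interval produce the single-crossover classes v br fl+ and v+ br+ fl (63 + 50 = 113) plus the double crossovers (9).
RF(br–v) = (113 + 9) / 969 = 122/969 = 0.1259 → 12.6 m.u.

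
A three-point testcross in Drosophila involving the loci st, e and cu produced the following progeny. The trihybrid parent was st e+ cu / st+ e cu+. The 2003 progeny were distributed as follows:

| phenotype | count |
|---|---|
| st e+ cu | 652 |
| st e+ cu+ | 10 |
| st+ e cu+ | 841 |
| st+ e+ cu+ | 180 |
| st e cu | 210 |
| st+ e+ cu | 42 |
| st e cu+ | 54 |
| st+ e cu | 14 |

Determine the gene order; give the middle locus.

The two rarest classes, st e+ cu+ and st+ e cu, are the double crossovers. Comparing them with the parentals, only the cu allele has switched, so cu is the middle locus and the order is st – cu – e.

cu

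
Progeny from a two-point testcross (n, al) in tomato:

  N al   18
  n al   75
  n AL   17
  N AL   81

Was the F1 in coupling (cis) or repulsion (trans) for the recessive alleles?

The two most frequent classes are N AL (81) and n al (75); these are the parental (non-recombinant) types.
So the F1 carried N AL on one chromosome and n al on the other — the recessive alleles are on the same chromosome (cis / coupling).

cis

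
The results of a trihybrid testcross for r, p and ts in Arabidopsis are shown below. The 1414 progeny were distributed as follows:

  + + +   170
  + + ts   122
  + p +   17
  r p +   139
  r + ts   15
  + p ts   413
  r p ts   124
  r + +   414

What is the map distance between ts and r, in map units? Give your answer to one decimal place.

The two most frequent reciprocal classes, r + + and + p ts, are the parental types, so the F1 was r + + / + p ts.
The two rarest classes, r + ts and + p +, are the double crossovers. Comparing them with the parentals, only the ts allele has switched, so ts is the middle locus and the order is r – ts – p.
Crossovers in the r–ts interval produce the single-crossover classes + + + and r p ts (170 + 124 = 294) plus the double crossovers (32).
RF(r–ts) = (294 + 32) / 1414 = 326/1414 = 0.2306 → 23.1 map units.

23.1 map units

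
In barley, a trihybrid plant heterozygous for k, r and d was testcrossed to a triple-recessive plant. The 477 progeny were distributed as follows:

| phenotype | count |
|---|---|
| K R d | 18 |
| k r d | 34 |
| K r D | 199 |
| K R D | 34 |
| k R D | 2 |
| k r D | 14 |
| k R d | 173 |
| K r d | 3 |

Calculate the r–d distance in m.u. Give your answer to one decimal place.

The two most frequent reciprocal classes, K r D and k R d, are the parental types, so the F1 was K r D / k R d.
The two rarest classes, K r d and k R D, are the double crossovers. Comparing them with the parentals, only the d allele has switched, so d is the middle locus and the order is r – d – k.
Crossovers in the r–d interval produce the single-crossover classes K R D and k r d (34 + 34 = 68) plus the double crossovers (5).
RF(r–d) = (68 + 5) / 477 = 73/477 = 0.1530 → 15.3 m.u.

15.3 m.u.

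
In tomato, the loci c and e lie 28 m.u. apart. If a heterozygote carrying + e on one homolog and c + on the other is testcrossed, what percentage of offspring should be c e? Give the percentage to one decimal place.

A map distance of 28 m.u. corresponds to a recombination frequency of 0.280.
The F1 is + e / c +, so c e is a recombinant gamete class with expected frequency r/2 = 0.280/2 = 0.1400.
That is 0.1400 = 14.0% of the progeny.

14.0%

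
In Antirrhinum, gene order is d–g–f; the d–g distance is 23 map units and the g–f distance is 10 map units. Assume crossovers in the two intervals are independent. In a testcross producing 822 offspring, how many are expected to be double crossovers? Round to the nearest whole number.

19

Map distances give recombination frequencies of 0.230 and 0.100 for the two intervals.
With no interference, expected double-crossover frequency = 0.230 × 0.100 = 0.02300.
Expected number = 0.02300 × 822 = 18.91 ≈ 19.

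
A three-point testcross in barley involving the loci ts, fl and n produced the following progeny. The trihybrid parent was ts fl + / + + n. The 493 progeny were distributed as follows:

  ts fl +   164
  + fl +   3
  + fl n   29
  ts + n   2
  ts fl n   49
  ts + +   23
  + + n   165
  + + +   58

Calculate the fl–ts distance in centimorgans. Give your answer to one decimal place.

11.6 centimorgans

The two rarest classes, + fl + and ts + n, are the double crossovers. Comparing them with the parentals, only the ts allele has switched, so ts is the middle locus and the order is n – ts – fl.
Crossovers in the ts–fl interval produce the single-crossover classes ts + + and + fl n (23 + 29 = 52) plus the double crossovers (5).
RF(ts–fl) = (52 + 5) / 493 = 57/493 = 0.1156 → 11.6 centimorgans.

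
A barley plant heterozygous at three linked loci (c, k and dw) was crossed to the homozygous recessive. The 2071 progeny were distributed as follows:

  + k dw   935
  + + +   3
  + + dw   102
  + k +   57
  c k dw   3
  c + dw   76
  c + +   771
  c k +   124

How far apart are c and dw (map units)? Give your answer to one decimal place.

The two most frequent reciprocal classes, + k dw and c + +, are the parental types, so the F1 was + k dw / c + +.
The two rarest classes, c k dw and + + +, are the double crossovers. Comparing them with the parentals, only the c allele has switched, so c is the middle locus and the order is dw – c – k.
Crossovers in the dw–c interval produce the single-crossover classes + k + and c + dw (57 + 76 = 133) plus the double crossovers (6).
RF(dw–c) = (133 + 6) / 2071 = 139/2071 = 0.0671 → 6.7 map units.

6.7 map units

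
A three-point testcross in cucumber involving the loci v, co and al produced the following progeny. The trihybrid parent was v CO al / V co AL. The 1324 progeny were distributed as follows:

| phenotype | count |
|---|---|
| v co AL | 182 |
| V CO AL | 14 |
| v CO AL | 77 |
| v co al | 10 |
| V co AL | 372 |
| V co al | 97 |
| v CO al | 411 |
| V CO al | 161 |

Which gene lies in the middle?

co

The two rarest classes, v co al and V CO AL, are the double crossovers. Comparing them with the parentals, only the co allele has switched, so co is the middle locus and the order is al – co – v.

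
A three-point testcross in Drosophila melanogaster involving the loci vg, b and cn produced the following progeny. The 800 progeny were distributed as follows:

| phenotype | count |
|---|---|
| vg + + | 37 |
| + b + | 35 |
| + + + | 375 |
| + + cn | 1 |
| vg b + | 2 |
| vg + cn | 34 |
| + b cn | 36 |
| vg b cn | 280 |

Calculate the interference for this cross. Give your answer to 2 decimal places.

0.56

The two most frequent reciprocal classes, + + + and vg b cn, are the parental types, so the F1 was + + + / vg b cn.
The two rarest classes, + + cn and vg b +, are the double crossovers. Comparing them with the parentals, only the cn allele has switched, so cn is the middle locus and the order is vg – cn – b.
vg–cn: (73 + 3)/800 = 0.0950; cn–b: (69 + 3)/800 = 0.0900.
Expected DCO frequency = 0.0950 × 0.0900 ≈ 0.00855; observed = 3/800 ≈ 0.00375.
Coefficient of coincidence = 0.00375/0.00855 ≈ 0.44; interference = 1 − 0.44 = 0.56.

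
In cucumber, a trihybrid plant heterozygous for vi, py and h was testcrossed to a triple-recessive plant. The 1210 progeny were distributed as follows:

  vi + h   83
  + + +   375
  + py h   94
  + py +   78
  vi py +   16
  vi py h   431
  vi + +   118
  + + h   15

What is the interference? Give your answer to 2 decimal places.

The two most frequent reciprocal classes, vi py h and + + +, are the parental types, so the F1 was vi py h / + + +.
The two rarest classes, vi py + and + + h, are the double crossovers. Comparing them with the parentals, only the h allele has switched, so h is the middle locus and the order is py – h – vi.
py–h: (161 + 31)/1210 = 0.1587; h–vi: (212 + 31)/1210 = 0.2008.
Expected DCO frequency = 0.1587 × 0.2008 ≈ 0.03187; observed = 31/1210 ≈ 0.02562.
Coefficient of coincidence = 0.02562/0.03187 ≈ 0.80; interference = 1 − 0.80 = 0.20.

0.20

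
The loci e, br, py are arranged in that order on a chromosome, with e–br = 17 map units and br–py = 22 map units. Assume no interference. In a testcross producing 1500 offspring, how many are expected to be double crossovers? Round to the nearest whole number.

Map distances give recombination frequencies of 0.170 and 0.220 for the two intervals.
With no interference, expected double-crossover frequency = 0.170 × 0.220 = 0.03740.
Expected number = 0.03740 × 1500 = 56.10 ≈ 56.

56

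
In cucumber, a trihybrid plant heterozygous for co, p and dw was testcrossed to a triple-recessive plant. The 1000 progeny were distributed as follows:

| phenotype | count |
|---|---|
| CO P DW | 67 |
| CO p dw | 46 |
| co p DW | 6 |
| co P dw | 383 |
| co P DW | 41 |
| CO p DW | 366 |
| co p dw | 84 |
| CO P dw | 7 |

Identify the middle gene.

co

The two most frequent reciprocal classes, CO p DW and co P dw, are the parental types, so the F1 was CO p DW / co P dw.
The two rarest classes, co p DW and CO P dw, are the double crossovers. Comparing them with the parentals, only the co allele has switched, so co is the middle locus and the order is dw – co – p.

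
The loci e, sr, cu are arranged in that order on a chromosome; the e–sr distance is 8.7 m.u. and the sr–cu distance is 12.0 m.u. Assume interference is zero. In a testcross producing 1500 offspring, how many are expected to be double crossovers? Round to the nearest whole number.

Map distances give recombination frequencies of 0.087 and 0.120 for the two intervals.
With no interference, expected double-crossover frequency = 0.087 × 0.120 = 0.01044.
Expected number = 0.01044 × 1500 = 15.66 ≈ 16.

16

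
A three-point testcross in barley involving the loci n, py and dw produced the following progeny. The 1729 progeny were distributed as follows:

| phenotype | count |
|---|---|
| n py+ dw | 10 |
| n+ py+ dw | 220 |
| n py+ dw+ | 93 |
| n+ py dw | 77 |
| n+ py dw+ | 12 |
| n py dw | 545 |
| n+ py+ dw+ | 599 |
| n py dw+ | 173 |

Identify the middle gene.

py

The two most frequent reciprocal classes, n+ py+ dw+ and n py dw, are the parental types, so the F1 was n+ py+ dw+ / n py dw.
The two rarest classes, n+ py dw+ and n py+ dw, are the double crossovers. Comparing them with the parentals, only the py allele has switched, so py is the middle locus and the order is dw – py – n.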